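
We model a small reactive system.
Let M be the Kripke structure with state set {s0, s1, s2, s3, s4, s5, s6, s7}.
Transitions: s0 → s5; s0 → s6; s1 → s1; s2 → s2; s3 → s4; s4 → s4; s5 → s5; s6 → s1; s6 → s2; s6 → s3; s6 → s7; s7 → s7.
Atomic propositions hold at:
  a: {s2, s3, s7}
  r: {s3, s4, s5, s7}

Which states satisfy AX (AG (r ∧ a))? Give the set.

{s7}

Sat(r ∧ a) = {s3, s7}
AG (r ∧ a): greatest fixpoint, start Z0 = {s3, s7}, keep only states in Sat with every successor in Z. Z1 = {s7}; fixed.
Sat(AG (r ∧ a)) = {s7}
Sat(AX (AG (r ∧ a))) = {s : every successor in {s7}} = {s7}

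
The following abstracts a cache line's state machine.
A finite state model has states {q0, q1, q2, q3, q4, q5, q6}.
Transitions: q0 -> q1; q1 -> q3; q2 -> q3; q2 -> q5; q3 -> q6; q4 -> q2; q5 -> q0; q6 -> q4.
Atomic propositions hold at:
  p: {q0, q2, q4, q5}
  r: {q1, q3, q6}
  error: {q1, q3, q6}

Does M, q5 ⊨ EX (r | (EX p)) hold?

Sat(EX p) = {s : some successor in {q0, q2, q4, q5}} = {q2, q4, q5, q6}
Sat(r | (EX p)) = {q1, q2, q3, q4, q5, q6}
Sat(EX (r | (EX p))) = {s : some successor in {q1, q2, q3, q4, q5, q6}} = {q0, q1, q2, q3, q4, q6}
q5 ∉ Sat(EX (r | (EX p))) = {q0, q1, q2, q3, q4, q6}, so the formula does not hold at q5.

No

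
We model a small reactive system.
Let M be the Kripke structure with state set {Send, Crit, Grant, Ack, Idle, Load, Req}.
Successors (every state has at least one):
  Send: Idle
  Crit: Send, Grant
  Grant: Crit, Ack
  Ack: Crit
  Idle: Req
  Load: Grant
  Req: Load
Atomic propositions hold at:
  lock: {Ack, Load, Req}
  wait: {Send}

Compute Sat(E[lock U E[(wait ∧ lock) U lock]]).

Sat(wait ∧ lock) = ∅
E[(wait ∧ lock) U lock]: least fixpoint, start Z0 = Sat(lock) = {Ack, Load, Req}, add states in Sat(wait ∧ lock) with some successor in Z. Already a fixed point.
Sat(E[(wait ∧ lock) U lock]) = {Ack, Load, Req}
E[lock U E[(wait ∧ lock) U lock]]: least fixpoint, start Z0 = Sat(E[(wait ∧ lock) U lock]) = {Ack, Load, Req}, add states in Sat(lock) with some successor in Z. Already a fixed point.
Sat(E[lock U E[(wait ∧ lock) U lock]]) = {Ack, Load, Req}

{Ack, Load, Req}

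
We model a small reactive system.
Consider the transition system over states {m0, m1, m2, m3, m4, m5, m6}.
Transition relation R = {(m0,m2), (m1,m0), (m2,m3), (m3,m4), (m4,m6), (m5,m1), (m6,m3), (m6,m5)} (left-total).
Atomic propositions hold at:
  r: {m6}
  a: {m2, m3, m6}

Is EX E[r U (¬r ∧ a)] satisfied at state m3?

Sat(¬r) = {m0, m1, m2, m3, m4, m5}
Sat(¬r ∧ a) = {m2, m3}
E[r U (¬r ∧ a)]: least fixpoint, start Z0 = Sat((¬r ∧ a)) = {m2, m3}, add states in Sat(r) with some successor in Z. Z1 = {m2, m3, m6}; fixed.
Sat(E[r U (¬r ∧ a)]) = {m2, m3, m6}
Sat(EX E[r U (¬r ∧ a)]) = {s : some successor in {m2, m3, m6}} = {m0, m2, m4, m6}
m3 ∉ Sat(EX E[r U (¬r ∧ a)]) = {m0, m2, m4, m6}, so the formula does not hold at m3.

No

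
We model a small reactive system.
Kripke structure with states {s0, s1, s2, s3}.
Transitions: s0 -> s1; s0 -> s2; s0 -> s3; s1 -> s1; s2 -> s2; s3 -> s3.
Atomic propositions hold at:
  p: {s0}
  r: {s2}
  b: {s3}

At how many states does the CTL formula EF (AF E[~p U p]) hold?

Sat(~p) = {s1, s2, s3}
E[~p U p]: least fixpoint, start Z0 = Sat(p) = {s0}, add states in Sat(~p) with some successor in Z. Already a fixed point.
Sat(E[~p U p]) = {s0}
AF E[~p U p]: least fixpoint, start Z0 = {s0}, add states with every successor in Z. Already a fixed point.
Sat(AF E[~p U p]) = {s0}
EF (AF E[~p U p]): least fixpoint, start Z0 = {s0}, add states with some successor in Z. Already a fixed point.
Sat(EF (AF E[~p U p])) = {s0}
|Sat(EF (AF E[~p U p]))| = |{s0}| = 1.

1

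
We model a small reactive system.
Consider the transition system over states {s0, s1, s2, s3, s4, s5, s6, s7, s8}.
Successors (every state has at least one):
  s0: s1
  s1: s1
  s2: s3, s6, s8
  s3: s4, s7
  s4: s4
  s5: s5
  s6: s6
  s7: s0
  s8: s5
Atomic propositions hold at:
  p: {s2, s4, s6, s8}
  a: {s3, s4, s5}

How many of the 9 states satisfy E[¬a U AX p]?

Sat(¬a) = {s0, s1, s2, s6, s7, s8}
Sat(AX p) = {s : every successor in {s2, s4, s6, s8}} = {s4, s6}
E[¬a U AX p]: least fixpoint, start Z0 = Sat(AX p) = {s4, s6}, add states in Sat(¬a) with some successor in Z. Z1 = {s2, s4, s6}; fixed.
Sat(E[¬a U AX p]) = {s2, s4, s6}
|Sat(E[¬a U AX p])| = |{s2, s4, s6}| = 3.

3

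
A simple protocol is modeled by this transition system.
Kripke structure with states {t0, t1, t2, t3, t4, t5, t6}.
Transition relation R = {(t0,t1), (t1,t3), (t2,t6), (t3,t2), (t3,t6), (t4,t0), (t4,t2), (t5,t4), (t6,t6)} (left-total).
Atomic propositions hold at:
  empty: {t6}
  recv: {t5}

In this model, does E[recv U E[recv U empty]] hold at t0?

E[recv U empty]: least fixpoint, start Z0 = Sat(empty) = {t6}, add states in Sat(recv) with some successor in Z. Already a fixed point.
Sat(E[recv U empty]) = {t6}
E[recv U E[recv U empty]]: least fixpoint, start Z0 = Sat(E[recv U empty]) = {t6}, add states in Sat(recv) with some successor in Z. Already a fixed point.
Sat(E[recv U E[recv U empty]]) = {t6}
t0 ∉ Sat(E[recv U E[recv U empty]]) = {t6}, so the formula does not hold at t0.

No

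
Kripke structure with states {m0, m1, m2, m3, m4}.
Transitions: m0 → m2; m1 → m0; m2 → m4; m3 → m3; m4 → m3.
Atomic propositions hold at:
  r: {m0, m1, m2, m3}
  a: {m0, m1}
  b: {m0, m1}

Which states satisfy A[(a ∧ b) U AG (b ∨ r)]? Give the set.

Sat(a ∧ b) = {m0, m1}
Sat(b ∨ r) = {m0, m1, m2, m3}
AG (b ∨ r): greatest fixpoint, start Z0 = {m0, m1, m2, m3}, keep only states in Sat with every successor in Z. Z1 = {m0, m1, m3}; Z2 = {m1, m3}; Z3 = {m3}; fixed.
Sat(AG (b ∨ r)) = {m3}
A[(a ∧ b) U AG (b ∨ r)]: least fixpoint, start Z0 = Sat(AG (b ∨ r)) = {m3}, add states in Sat(a ∧ b) with every successor in Z. Already a fixed point.
Sat(A[(a ∧ b) U AG (b ∨ r)]) = {m3}

{m3}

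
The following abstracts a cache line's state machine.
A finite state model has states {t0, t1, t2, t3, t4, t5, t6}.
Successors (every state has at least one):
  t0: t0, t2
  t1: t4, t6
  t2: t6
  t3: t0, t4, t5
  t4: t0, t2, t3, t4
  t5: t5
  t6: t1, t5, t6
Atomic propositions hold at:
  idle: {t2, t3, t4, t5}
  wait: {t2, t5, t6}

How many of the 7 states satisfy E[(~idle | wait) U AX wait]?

Sat(~idle) = {t0, t1, t6}
Sat(~idle | wait) = {t0, t1, t2, t5, t6}
Sat(AX wait) = {s : every successor in {t2, t5, t6}} = {t2, t5}
E[(~idle | wait) U AX wait]: least fixpoint, start Z0 = Sat(AX wait) = {t2, t5}, add states in Sat(~idle | wait) with some successor in Z. Z1 = {t0, t2, t5, t6}; Z2 = {t0, t1, t2, t5, t6}; fixed.
Sat(E[(~idle | wait) U AX wait]) = {t0, t1, t2, t5, t6}
|Sat(E[(~idle | wait) U AX wait])| = |{t0, t1, t2, t5, t6}| = 5.

5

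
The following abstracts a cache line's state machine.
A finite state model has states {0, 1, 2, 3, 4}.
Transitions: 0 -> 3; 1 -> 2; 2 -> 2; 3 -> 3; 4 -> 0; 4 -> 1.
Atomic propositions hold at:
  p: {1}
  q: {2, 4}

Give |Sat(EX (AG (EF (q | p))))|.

Sat(q | p) = {1, 2, 4}
EF (q | p): least fixpoint, start Z0 = {1, 2, 4}, add states with some successor in Z. Already a fixed point.
Sat(EF (q | p)) = {1, 2, 4}
AG (EF (q | p)): greatest fixpoint, start Z0 = {1, 2, 4}, keep only states in Sat with every successor in Z. Z1 = {1, 2}; fixed.
Sat(AG (EF (q | p))) = {1, 2}
Sat(EX (AG (EF (q | p)))) = {s : some successor in {1, 2}} = {1, 2, 4}
|Sat(EX (AG (EF (q | p))))| = |{1, 2, 4}| = 3.

3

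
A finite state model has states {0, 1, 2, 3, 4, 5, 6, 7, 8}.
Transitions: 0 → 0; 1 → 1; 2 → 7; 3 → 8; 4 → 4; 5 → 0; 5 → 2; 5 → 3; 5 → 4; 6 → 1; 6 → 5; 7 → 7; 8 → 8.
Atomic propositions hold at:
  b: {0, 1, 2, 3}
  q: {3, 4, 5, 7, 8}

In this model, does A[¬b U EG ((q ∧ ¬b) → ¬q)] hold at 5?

No

Sat(¬b) = {4, 5, 6, 7, 8}
Sat(q ∧ ¬b) = {4, 5, 7, 8}
Sat(¬q) = {0, 1, 2, 6}
Sat((q ∧ ¬b) → ¬q) = {0, 1, 2, 3, 6}
EG ((q ∧ ¬b) → ¬q): greatest fixpoint, start Z0 = {0, 1, 2, 3, 6}, keep only states in Sat with some successor in Z. Z1 = {0, 1, 6}; fixed.
Sat(EG ((q ∧ ¬b) → ¬q)) = {0, 1, 6}
A[¬b U EG ((q ∧ ¬b) → ¬q)]: least fixpoint, start Z0 = Sat(EG ((q ∧ ¬b) → ¬q)) = {0, 1, 6}, add states in Sat(¬b) with every successor in Z. Already a fixed point.
Sat(A[¬b U EG ((q ∧ ¬b) → ¬q)]) = {0, 1, 6}
5 ∉ Sat(A[¬b U EG ((q ∧ ¬b) → ¬q)]) = {0, 1, 6}, so the formula does not hold at 5.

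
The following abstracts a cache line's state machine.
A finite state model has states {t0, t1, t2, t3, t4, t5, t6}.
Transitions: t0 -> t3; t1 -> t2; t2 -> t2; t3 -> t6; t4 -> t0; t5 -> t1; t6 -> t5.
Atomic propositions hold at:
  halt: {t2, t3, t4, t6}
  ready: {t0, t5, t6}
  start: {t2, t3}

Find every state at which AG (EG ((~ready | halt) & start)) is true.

{t2}

Sat(~ready) = {t1, t2, t3, t4}
Sat(~ready | halt) = {t1, t2, t3, t4, t6}
Sat((~ready | halt) & start) = {t2, t3}
EG ((~ready | halt) & start): greatest fixpoint, start Z0 = {t2, t3}, keep only states in Sat with some successor in Z. Z1 = {t2}; fixed.
Sat(EG ((~ready | halt) & start)) = {t2}
AG (EG ((~ready | halt) & start)): greatest fixpoint, start Z0 = {t2}, keep only states in Sat with every successor in Z. Already a fixed point.
Sat(AG (EG ((~ready | halt) & start))) = {t2}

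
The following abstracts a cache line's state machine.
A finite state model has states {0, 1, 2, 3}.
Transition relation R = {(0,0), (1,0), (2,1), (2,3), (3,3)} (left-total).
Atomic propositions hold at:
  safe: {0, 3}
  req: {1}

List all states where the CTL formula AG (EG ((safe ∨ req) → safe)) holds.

Sat(safe ∨ req) = {0, 1, 3}
Sat((safe ∨ req) → safe) = {0, 2, 3}
EG ((safe ∨ req) → safe): greatest fixpoint, start Z0 = {0, 2, 3}, keep only states in Sat with some successor in Z. Already a fixed point.
Sat(EG ((safe ∨ req) → safe)) = {0, 2, 3}
AG (EG ((safe ∨ req) → safe)): greatest fixpoint, start Z0 = {0, 2, 3}, keep only states in Sat with every successor in Z. Z1 = {0, 3}; fixed.
Sat(AG (EG ((safe ∨ req) → safe))) = {0, 3}

{0, 3}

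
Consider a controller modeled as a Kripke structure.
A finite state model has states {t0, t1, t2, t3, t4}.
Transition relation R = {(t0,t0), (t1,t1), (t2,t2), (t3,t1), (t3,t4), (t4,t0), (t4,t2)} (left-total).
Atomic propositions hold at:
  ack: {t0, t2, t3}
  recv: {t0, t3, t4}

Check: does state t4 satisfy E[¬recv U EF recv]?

Yes

Sat(¬recv) = {t1, t2}
EF recv: least fixpoint, start Z0 = {t0, t3, t4}, add states with some successor in Z. Already a fixed point.
Sat(EF recv) = {t0, t3, t4}
E[¬recv U EF recv]: least fixpoint, start Z0 = Sat(EF recv) = {t0, t3, t4}, add states in Sat(¬recv) with some successor in Z. Already a fixed point.
Sat(E[¬recv U EF recv]) = {t0, t3, t4}
t4 ∈ Sat(E[¬recv U EF recv]) = {t0, t3, t4}, so the formula holds at t4.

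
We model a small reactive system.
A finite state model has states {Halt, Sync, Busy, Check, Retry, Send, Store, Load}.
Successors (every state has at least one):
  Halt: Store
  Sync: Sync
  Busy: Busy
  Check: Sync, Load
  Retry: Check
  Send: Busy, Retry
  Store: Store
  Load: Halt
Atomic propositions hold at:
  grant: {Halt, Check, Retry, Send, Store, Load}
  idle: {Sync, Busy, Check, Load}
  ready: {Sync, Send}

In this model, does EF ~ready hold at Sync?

Sat(~ready) = {Halt, Busy, Check, Retry, Store, Load}
EF ~ready: least fixpoint, start Z0 = {Halt, Busy, Check, Retry, Store, Load}, add states with some successor in Z. Z1 = {Halt, Busy, Check, Retry, Send, Store, Load}; fixed.
Sat(EF ~ready) = {Halt, Busy, Check, Retry, Send, Store, Load}
Sync ∉ Sat(EF ~ready) = {Halt, Busy, Check, Retry, Send, Store, Load}, so the formula does not hold at Sync.

No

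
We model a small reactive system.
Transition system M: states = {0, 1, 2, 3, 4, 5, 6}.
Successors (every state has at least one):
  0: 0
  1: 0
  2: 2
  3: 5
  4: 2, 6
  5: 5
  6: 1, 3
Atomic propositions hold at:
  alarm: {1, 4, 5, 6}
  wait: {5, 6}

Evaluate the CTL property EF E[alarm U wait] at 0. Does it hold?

E[alarm U wait]: least fixpoint, start Z0 = Sat(wait) = {5, 6}, add states in Sat(alarm) with some successor in Z. Z1 = {4, 5, 6}; fixed.
Sat(E[alarm U wait]) = {4, 5, 6}
EF E[alarm U wait]: least fixpoint, start Z0 = {4, 5, 6}, add states with some successor in Z. Z1 = {3, 4, 5, 6}; fixed.
Sat(EF E[alarm U wait]) = {3, 4, 5, 6}
0 ∉ Sat(EF E[alarm U wait]) = {3, 4, 5, 6}, so the formula does not hold at 0.

No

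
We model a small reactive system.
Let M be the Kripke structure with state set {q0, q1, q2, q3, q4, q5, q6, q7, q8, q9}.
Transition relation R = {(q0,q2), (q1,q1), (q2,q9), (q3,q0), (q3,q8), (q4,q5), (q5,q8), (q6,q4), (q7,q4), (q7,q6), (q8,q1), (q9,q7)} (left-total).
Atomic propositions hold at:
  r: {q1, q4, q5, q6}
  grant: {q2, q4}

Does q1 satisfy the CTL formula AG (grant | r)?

Sat(grant | r) = {q1, q2, q4, q5, q6}
AG (grant | r): greatest fixpoint, start Z0 = {q1, q2, q4, q5, q6}, keep only states in Sat with every successor in Z. Z1 = {q1, q4, q6}; Z2 = {q1, q6}; Z3 = {q1}; fixed.
Sat(AG (grant | r)) = {q1}
q1 ∈ Sat(AG (grant | r)) = {q1}, so the formula holds at q1.

Yes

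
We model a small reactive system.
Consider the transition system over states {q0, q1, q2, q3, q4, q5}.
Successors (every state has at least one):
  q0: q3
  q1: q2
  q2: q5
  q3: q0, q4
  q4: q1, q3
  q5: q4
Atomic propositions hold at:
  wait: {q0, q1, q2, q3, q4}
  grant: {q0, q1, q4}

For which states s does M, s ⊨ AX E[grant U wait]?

{q0, q1, q3, q4, q5}

E[grant U wait]: least fixpoint, start Z0 = Sat(wait) = {q0, q1, q2, q3, q4}, add states in Sat(grant) with some successor in Z. Already a fixed point.
Sat(E[grant U wait]) = {q0, q1, q2, q3, q4}
Sat(AX E[grant U wait]) = {s : every successor in {q0, q1, q2, q3, q4}} = {q0, q1, q3, q4, q5}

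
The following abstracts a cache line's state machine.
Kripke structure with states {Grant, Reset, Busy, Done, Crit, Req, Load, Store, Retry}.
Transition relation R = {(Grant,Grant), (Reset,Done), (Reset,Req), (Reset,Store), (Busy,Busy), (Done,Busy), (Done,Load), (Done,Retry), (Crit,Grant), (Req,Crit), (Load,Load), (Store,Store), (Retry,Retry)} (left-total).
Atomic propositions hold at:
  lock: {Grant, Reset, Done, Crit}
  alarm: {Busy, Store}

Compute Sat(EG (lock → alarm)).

{Busy, Load, Store, Retry}

Sat(lock → alarm) = {Busy, Req, Load, Store, Retry}
EG (lock → alarm): greatest fixpoint, start Z0 = {Busy, Req, Load, Store, Retry}, keep only states in Sat with some successor in Z. Z1 = {Busy, Load, Store, Retry}; fixed.
Sat(EG (lock → alarm)) = {Busy, Load, Store, Retry}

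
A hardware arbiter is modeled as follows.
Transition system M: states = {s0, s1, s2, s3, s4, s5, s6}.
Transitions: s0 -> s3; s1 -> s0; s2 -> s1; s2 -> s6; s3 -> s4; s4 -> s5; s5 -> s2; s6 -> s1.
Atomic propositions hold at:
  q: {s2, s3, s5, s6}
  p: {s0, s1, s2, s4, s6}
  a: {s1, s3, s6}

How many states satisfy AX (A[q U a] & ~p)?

2

A[q U a]: least fixpoint, start Z0 = Sat(a) = {s1, s3, s6}, add states in Sat(q) with every successor in Z. Z1 = {s1, s2, s3, s6}; Z2 = {s1, s2, s3, s5, s6}; fixed.
Sat(A[q U a]) = {s1, s2, s3, s5, s6}
Sat(~p) = {s3, s5}
Sat(A[q U a] & ~p) = {s3, s5}
Sat(AX (A[q U a] & ~p)) = {s : every successor in {s3, s5}} = {s0, s4}
|Sat(AX (A[q U a] & ~p))| = |{s0, s4}| = 2.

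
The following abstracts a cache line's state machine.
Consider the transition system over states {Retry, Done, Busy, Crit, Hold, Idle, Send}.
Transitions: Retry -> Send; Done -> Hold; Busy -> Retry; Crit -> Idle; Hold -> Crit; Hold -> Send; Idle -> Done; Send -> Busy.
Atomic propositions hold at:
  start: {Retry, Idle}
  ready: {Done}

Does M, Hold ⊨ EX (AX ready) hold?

No

Sat(AX ready) = {s : every successor in {Done}} = {Idle}
Sat(EX (AX ready)) = {s : some successor in {Idle}} = {Crit}
Hold ∉ Sat(EX (AX ready)) = {Crit}, so the formula does not hold at Hold.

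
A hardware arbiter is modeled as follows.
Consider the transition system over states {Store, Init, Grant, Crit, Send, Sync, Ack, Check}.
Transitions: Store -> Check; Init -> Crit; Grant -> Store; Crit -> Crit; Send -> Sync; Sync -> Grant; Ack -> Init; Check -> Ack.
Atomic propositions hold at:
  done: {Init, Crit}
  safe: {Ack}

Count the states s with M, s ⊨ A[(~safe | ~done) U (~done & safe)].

Sat(~safe) = {Store, Init, Grant, Crit, Send, Sync, Check}
Sat(~done) = {Store, Grant, Send, Sync, Ack, Check}
Sat(~safe | ~done) = {Store, Init, Grant, Crit, Send, Sync, Ack, Check}
Sat(~done & safe) = {Ack}
A[(~safe | ~done) U (~done & safe)]: least fixpoint, start Z0 = Sat((~done & safe)) = {Ack}, add states in Sat(~safe | ~done) with every successor in Z. Z1 = {Ack, Check}; Z2 = {Store, Ack, Check}; Z3 = {Store, Grant, Ack, Check}; Z4 = {Store, Grant, Sync, Ack, Check}; Z5 = {Store, Grant, Send, Sync, Ack, Check}; fixed.
Sat(A[(~safe | ~done) U (~done & safe)]) = {Store, Grant, Send, Sync, Ack, Check}
|Sat(A[(~safe | ~done) U (~done & safe)])| = |{Store, Grant, Send, Sync, Ack, Check}| = 6.

6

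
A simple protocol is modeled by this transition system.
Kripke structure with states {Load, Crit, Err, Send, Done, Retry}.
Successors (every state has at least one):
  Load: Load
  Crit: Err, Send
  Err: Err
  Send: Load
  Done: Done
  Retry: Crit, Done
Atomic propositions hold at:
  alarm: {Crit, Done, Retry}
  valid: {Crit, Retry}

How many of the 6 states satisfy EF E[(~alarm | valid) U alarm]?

3

Sat(~alarm) = {Load, Err, Send}
Sat(~alarm | valid) = {Load, Crit, Err, Send, Retry}
E[(~alarm | valid) U alarm]: least fixpoint, start Z0 = Sat(alarm) = {Crit, Done, Retry}, add states in Sat(~alarm | valid) with some successor in Z. Already a fixed point.
Sat(E[(~alarm | valid) U alarm]) = {Crit, Done, Retry}
EF E[(~alarm | valid) U alarm]: least fixpoint, start Z0 = {Crit, Done, Retry}, add states with some successor in Z. Already a fixed point.
Sat(EF E[(~alarm | valid) U alarm]) = {Crit, Done, Retry}
|Sat(EF E[(~alarm | valid) U alarm])| = |{Crit, Done, Retry}| = 3.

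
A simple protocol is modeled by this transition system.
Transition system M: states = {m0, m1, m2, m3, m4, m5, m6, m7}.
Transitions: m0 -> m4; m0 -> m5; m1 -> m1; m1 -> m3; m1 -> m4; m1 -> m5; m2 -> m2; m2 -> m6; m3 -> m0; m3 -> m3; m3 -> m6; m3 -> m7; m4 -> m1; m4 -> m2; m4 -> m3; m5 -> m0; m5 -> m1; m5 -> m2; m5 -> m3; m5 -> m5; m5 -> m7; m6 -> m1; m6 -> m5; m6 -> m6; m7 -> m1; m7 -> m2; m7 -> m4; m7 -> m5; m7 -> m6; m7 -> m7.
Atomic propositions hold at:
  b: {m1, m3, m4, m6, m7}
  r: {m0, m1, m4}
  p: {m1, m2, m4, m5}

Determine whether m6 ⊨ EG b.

EG b: greatest fixpoint, start Z0 = {m1, m3, m4, m6, m7}, keep only states in Sat with some successor in Z. Already a fixed point.
Sat(EG b) = {m1, m3, m4, m6, m7}
m6 ∈ Sat(EG b) = {m1, m3, m4, m6, m7}, so the formula holds at m6.

Yes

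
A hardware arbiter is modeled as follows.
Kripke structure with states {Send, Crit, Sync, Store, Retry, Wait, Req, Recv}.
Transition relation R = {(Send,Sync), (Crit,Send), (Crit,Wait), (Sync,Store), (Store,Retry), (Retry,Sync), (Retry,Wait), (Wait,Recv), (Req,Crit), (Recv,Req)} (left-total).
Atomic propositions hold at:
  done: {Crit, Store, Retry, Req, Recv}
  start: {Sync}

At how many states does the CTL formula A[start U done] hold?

A[start U done]: least fixpoint, start Z0 = Sat(done) = {Crit, Store, Retry, Req, Recv}, add states in Sat(start) with every successor in Z. Z1 = {Crit, Sync, Store, Retry, Req, Recv}; fixed.
Sat(A[start U done]) = {Crit, Sync, Store, Retry, Req, Recv}
|Sat(A[start U done])| = |{Crit, Sync, Store, Retry, Req, Recv}| = 6.

6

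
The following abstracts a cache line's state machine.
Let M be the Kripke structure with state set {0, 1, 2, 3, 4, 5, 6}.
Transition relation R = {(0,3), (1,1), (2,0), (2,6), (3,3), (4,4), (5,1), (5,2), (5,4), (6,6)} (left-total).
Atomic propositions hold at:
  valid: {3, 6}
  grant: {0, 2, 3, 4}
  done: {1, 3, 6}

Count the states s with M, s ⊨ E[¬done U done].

Sat(¬done) = {0, 2, 4, 5}
E[¬done U done]: least fixpoint, start Z0 = Sat(done) = {1, 3, 6}, add states in Sat(¬done) with some successor in Z. Z1 = {0, 1, 2, 3, 5, 6}; fixed.
Sat(E[¬done U done]) = {0, 1, 2, 3, 5, 6}
|Sat(E[¬done U done])| = |{0, 1, 2, 3, 5, 6}| = 6.

6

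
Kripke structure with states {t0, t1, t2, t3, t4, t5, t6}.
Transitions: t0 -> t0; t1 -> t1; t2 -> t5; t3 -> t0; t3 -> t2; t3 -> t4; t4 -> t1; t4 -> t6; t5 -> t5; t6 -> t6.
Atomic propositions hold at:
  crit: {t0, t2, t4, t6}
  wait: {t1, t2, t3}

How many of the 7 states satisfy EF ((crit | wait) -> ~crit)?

5

Sat(crit | wait) = {t0, t1, t2, t3, t4, t6}
Sat(~crit) = {t1, t3, t5}
Sat((crit | wait) -> ~crit) = {t1, t3, t5}
EF ((crit | wait) -> ~crit): least fixpoint, start Z0 = {t1, t3, t5}, add states with some successor in Z. Z1 = {t1, t2, t3, t4, t5}; fixed.
Sat(EF ((crit | wait) -> ~crit)) = {t1, t2, t3, t4, t5}
|Sat(EF ((crit | wait) -> ~crit))| = |{t1, t2, t3, t4, t5}| = 5.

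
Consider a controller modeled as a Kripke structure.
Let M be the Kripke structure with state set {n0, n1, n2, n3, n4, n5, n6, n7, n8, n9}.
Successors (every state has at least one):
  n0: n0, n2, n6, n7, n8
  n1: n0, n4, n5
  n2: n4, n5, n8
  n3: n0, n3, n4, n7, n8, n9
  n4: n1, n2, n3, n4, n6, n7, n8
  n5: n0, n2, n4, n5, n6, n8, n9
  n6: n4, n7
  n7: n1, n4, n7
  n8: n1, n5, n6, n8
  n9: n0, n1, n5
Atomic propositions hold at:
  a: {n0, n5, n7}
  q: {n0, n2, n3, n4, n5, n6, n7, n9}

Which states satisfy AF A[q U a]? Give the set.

{n0, n5, n7}

A[q U a]: least fixpoint, start Z0 = Sat(a) = {n0, n5, n7}, add states in Sat(q) with every successor in Z. Already a fixed point.
Sat(A[q U a]) = {n0, n5, n7}
AF A[q U a]: least fixpoint, start Z0 = {n0, n5, n7}, add states with every successor in Z. Already a fixed point.
Sat(AF A[q U a]) = {n0, n5, n7}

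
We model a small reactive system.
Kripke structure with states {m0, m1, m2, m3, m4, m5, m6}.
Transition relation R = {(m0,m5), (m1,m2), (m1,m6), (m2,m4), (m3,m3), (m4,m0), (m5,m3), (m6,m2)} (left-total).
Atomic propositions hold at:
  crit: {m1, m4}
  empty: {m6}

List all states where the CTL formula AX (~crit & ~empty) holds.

{m0, m3, m4, m5, m6}

Sat(~crit) = {m0, m2, m3, m5, m6}
Sat(~empty) = {m0, m1, m2, m3, m4, m5}
Sat(~crit & ~empty) = {m0, m2, m3, m5}
Sat(AX (~crit & ~empty)) = {s : every successor in {m0, m2, m3, m5}} = {m0, m3, m4, m5, m6}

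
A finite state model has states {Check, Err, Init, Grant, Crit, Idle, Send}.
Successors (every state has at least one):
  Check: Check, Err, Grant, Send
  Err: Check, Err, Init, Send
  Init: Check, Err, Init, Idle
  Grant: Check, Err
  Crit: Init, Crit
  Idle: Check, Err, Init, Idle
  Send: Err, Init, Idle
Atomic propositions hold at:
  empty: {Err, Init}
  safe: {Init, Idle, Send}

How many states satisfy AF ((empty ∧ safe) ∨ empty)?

2

Sat(empty ∧ safe) = {Init}
Sat((empty ∧ safe) ∨ empty) = {Err, Init}
AF ((empty ∧ safe) ∨ empty): least fixpoint, start Z0 = {Err, Init}, add states with every successor in Z. Already a fixed point.
Sat(AF ((empty ∧ safe) ∨ empty)) = {Err, Init}
|Sat(AF ((empty ∧ safe) ∨ empty))| = |{Err, Init}| = 2.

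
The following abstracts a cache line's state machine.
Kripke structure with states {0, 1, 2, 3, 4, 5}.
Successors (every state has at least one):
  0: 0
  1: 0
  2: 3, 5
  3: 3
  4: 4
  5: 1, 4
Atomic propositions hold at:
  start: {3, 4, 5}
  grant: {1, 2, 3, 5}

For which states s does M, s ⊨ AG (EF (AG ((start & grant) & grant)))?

Sat(start & grant) = {3, 5}
Sat((start & grant) & grant) = {3, 5}
AG ((start & grant) & grant): greatest fixpoint, start Z0 = {3, 5}, keep only states in Sat with every successor in Z. Z1 = {3}; fixed.
Sat(AG ((start & grant) & grant)) = {3}
EF (AG ((start & grant) & grant)): least fixpoint, start Z0 = {3}, add states with some successor in Z. Z1 = {2, 3}; fixed.
Sat(EF (AG ((start & grant) & grant))) = {2, 3}
AG (EF (AG ((start & grant) & grant))): greatest fixpoint, start Z0 = {2, 3}, keep only states in Sat with every successor in Z. Z1 = {3}; fixed.
Sat(AG (EF (AG ((start & grant) & grant)))) = {3}

{3}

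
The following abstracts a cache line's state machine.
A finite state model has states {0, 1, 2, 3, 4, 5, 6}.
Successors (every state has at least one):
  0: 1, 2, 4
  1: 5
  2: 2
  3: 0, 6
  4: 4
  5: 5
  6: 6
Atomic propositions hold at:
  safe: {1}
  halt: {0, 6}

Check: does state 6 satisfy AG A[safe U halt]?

A[safe U halt]: least fixpoint, start Z0 = Sat(halt) = {0, 6}, add states in Sat(safe) with every successor in Z. Already a fixed point.
Sat(A[safe U halt]) = {0, 6}
AG A[safe U halt]: greatest fixpoint, start Z0 = {0, 6}, keep only states in Sat with every successor in Z. Z1 = {6}; fixed.
Sat(AG A[safe U halt]) = {6}
6 ∈ Sat(AG A[safe U halt]) = {6}, so the formula holds at 6.

Yes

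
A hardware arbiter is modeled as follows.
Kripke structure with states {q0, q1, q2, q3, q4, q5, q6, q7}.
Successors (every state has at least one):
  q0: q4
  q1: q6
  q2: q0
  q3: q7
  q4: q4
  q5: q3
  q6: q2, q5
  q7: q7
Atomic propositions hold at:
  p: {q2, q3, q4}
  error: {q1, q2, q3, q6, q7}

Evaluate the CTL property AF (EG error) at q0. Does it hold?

No

EG error: greatest fixpoint, start Z0 = {q1, q2, q3, q6, q7}, keep only states in Sat with some successor in Z. Z1 = {q1, q3, q6, q7}; Z2 = {q1, q3, q7}; Z3 = {q3, q7}; fixed.
Sat(EG error) = {q3, q7}
AF (EG error): least fixpoint, start Z0 = {q3, q7}, add states with every successor in Z. Z1 = {q3, q5, q7}; fixed.
Sat(AF (EG error)) = {q3, q5, q7}
q0 ∉ Sat(AF (EG error)) = {q3, q5, q7}, so the formula does not hold at q0.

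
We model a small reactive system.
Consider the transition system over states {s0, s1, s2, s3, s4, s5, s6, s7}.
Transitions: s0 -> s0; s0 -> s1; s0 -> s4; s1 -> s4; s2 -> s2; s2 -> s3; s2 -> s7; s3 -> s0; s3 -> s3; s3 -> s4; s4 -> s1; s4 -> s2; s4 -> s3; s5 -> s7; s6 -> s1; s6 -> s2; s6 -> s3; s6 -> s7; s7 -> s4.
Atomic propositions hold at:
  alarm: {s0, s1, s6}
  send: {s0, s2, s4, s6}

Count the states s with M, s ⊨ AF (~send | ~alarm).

7

Sat(~send) = {s1, s3, s5, s7}
Sat(~alarm) = {s2, s3, s4, s5, s7}
Sat(~send | ~alarm) = {s1, s2, s3, s4, s5, s7}
AF (~send | ~alarm): least fixpoint, start Z0 = {s1, s2, s3, s4, s5, s7}, add states with every successor in Z. Z1 = {s1, s2, s3, s4, s5, s6, s7}; fixed.
Sat(AF (~send | ~alarm)) = {s1, s2, s3, s4, s5, s6, s7}
|Sat(AF (~send | ~alarm))| = |{s1, s2, s3, s4, s5, s6, s7}| = 7.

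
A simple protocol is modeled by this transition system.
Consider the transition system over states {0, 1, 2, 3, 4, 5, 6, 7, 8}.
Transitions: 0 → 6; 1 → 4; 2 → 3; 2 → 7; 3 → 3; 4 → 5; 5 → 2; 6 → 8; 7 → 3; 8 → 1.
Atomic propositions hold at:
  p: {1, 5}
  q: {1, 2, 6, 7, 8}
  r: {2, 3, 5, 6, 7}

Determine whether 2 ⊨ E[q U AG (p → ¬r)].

Sat(¬r) = {0, 1, 4, 8}
Sat(p → ¬r) = {0, 1, 2, 3, 4, 6, 7, 8}
AG (p → ¬r): greatest fixpoint, start Z0 = {0, 1, 2, 3, 4, 6, 7, 8}, keep only states in Sat with every successor in Z. Z1 = {0, 1, 2, 3, 6, 7, 8}; Z2 = {0, 2, 3, 6, 7, 8}; Z3 = {0, 2, 3, 6, 7}; Z4 = {0, 2, 3, 7}; Z5 = {2, 3, 7}; fixed.
Sat(AG (p → ¬r)) = {2, 3, 7}
E[q U AG (p → ¬r)]: least fixpoint, start Z0 = Sat(AG (p → ¬r)) = {2, 3, 7}, add states in Sat(q) with some successor in Z. Already a fixed point.
Sat(E[q U AG (p → ¬r)]) = {2, 3, 7}
2 ∈ Sat(E[q U AG (p → ¬r)]) = {2, 3, 7}, so the formula holds at 2.

Yes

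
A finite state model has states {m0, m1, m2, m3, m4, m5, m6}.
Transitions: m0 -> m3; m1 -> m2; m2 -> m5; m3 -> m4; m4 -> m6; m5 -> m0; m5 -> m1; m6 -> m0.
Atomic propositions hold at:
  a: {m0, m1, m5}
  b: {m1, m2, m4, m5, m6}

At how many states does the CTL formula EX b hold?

5

Sat(EX b) = {s : some successor in {m1, m2, m4, m5, m6}} = {m1, m2, m3, m4, m5}
|Sat(EX b)| = |{m1, m2, m3, m4, m5}| = 5.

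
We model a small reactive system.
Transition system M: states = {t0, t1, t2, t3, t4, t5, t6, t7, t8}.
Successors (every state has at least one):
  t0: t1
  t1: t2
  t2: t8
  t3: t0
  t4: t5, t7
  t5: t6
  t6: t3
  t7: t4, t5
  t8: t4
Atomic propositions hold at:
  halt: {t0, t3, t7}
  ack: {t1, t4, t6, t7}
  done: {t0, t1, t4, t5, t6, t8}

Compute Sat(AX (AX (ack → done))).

Sat(ack → done) = {t0, t1, t2, t3, t4, t5, t6, t8}
Sat(AX (ack → done)) = {s : every successor in {t0, t1, t2, t3, t4, t5, t6, t8}} = {t0, t1, t2, t3, t5, t6, t7, t8}
Sat(AX (AX (ack → done))) = {s : every successor in {t0, t1, t2, t3, t5, t6, t7, t8}} = {t0, t1, t2, t3, t4, t5, t6}

{t0, t1, t2, t3, t4, t5, t6}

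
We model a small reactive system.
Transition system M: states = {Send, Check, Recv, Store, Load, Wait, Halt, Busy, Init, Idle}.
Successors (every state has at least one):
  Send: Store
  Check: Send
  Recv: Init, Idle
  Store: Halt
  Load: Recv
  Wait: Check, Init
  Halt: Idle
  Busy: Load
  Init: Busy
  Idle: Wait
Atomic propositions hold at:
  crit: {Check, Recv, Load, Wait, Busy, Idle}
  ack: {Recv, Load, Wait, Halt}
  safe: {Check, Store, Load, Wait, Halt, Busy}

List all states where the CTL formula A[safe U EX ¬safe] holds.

Sat(¬safe) = {Send, Recv, Init, Idle}
Sat(EX ¬safe) = {s : some successor in {Send, Recv, Init, Idle}} = {Check, Recv, Load, Wait, Halt}
A[safe U EX ¬safe]: least fixpoint, start Z0 = Sat(EX ¬safe) = {Check, Recv, Load, Wait, Halt}, add states in Sat(safe) with every successor in Z. Z1 = {Check, Recv, Store, Load, Wait, Halt, Busy}; fixed.
Sat(A[safe U EX ¬safe]) = {Check, Recv, Store, Load, Wait, Halt, Busy}

{Check, Recv, Store, Load, Wait, Halt, Busy}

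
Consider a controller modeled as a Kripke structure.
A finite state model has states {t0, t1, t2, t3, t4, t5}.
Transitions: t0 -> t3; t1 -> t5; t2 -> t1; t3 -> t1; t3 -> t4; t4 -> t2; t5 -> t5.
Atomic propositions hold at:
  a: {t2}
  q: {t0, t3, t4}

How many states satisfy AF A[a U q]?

3

A[a U q]: least fixpoint, start Z0 = Sat(q) = {t0, t3, t4}, add states in Sat(a) with every successor in Z. Already a fixed point.
Sat(A[a U q]) = {t0, t3, t4}
AF A[a U q]: least fixpoint, start Z0 = {t0, t3, t4}, add states with every successor in Z. Already a fixed point.
Sat(AF A[a U q]) = {t0, t3, t4}
|Sat(AF A[a U q])| = |{t0, t3, t4}| = 3.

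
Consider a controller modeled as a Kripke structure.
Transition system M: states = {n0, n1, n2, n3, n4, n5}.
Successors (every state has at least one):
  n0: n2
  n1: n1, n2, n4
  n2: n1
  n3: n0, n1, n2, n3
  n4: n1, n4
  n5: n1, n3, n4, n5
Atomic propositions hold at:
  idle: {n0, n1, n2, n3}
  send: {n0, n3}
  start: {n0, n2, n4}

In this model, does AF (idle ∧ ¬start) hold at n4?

No

Sat(¬start) = {n1, n3, n5}
Sat(idle ∧ ¬start) = {n1, n3}
AF (idle ∧ ¬start): least fixpoint, start Z0 = {n1, n3}, add states with every successor in Z. Z1 = {n1, n2, n3}; Z2 = {n0, n1, n2, n3}; fixed.
Sat(AF (idle ∧ ¬start)) = {n0, n1, n2, n3}
n4 ∉ Sat(AF (idle ∧ ¬start)) = {n0, n1, n2, n3}, so the formula does not hold at n4.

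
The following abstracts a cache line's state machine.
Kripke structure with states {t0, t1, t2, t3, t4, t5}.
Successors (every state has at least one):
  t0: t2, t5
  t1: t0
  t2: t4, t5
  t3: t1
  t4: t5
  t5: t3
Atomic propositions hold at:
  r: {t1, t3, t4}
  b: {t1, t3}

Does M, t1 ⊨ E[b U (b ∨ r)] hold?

Sat(b ∨ r) = {t1, t3, t4}
E[b U (b ∨ r)]: least fixpoint, start Z0 = Sat((b ∨ r)) = {t1, t3, t4}, add states in Sat(b) with some successor in Z. Already a fixed point.
Sat(E[b U (b ∨ r)]) = {t1, t3, t4}
t1 ∈ Sat(E[b U (b ∨ r)]) = {t1, t3, t4}, so the formula holds at t1.

Yes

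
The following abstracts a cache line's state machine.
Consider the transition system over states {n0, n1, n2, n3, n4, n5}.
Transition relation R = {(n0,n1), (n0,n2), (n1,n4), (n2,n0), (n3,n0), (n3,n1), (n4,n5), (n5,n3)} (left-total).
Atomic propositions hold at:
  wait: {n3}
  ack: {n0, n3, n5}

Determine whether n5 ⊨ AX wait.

Yes

Sat(AX wait) = {s : every successor in {n3}} = {n5}
n5 ∈ Sat(AX wait) = {n5}, so the formula holds at n5.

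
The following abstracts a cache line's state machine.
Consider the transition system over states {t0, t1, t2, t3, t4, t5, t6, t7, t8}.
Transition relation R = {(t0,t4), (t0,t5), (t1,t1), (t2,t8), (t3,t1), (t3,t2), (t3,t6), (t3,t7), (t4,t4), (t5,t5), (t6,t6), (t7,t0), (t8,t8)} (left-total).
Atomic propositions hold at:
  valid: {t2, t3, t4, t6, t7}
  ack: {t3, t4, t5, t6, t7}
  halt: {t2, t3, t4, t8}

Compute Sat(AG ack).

{t4, t5, t6}

AG ack: greatest fixpoint, start Z0 = {t3, t4, t5, t6, t7}, keep only states in Sat with every successor in Z. Z1 = {t4, t5, t6}; fixed.
Sat(AG ack) = {t4, t5, t6}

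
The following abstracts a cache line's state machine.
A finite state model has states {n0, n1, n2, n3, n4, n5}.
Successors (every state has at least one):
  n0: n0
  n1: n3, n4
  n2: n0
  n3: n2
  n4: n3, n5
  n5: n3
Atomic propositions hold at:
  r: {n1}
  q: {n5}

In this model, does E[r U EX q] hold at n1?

Yes

Sat(EX q) = {s : some successor in {n5}} = {n4}
E[r U EX q]: least fixpoint, start Z0 = Sat(EX q) = {n4}, add states in Sat(r) with some successor in Z. Z1 = {n1, n4}; fixed.
Sat(E[r U EX q]) = {n1, n4}
n1 ∈ Sat(E[r U EX q]) = {n1, n4}, so the formula holds at n1.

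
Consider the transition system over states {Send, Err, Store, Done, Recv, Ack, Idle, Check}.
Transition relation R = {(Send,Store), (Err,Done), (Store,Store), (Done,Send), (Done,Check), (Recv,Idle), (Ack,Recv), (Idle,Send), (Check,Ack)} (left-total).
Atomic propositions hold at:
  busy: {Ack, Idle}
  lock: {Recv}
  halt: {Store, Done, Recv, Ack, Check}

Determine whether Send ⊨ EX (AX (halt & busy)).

No

Sat(halt & busy) = {Ack}
Sat(AX (halt & busy)) = {s : every successor in {Ack}} = {Check}
Sat(EX (AX (halt & busy))) = {s : some successor in {Check}} = {Done}
Send ∉ Sat(EX (AX (halt & busy))) = {Done}, so the formula does not hold at Send.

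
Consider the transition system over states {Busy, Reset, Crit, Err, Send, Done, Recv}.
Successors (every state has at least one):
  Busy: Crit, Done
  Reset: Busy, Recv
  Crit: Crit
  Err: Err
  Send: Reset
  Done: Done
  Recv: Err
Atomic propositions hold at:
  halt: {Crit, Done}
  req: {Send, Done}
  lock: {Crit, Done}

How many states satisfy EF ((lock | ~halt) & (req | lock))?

Sat(~halt) = {Busy, Reset, Err, Send, Recv}
Sat(lock | ~halt) = {Busy, Reset, Crit, Err, Send, Done, Recv}
Sat(req | lock) = {Crit, Send, Done}
Sat((lock | ~halt) & (req | lock)) = {Crit, Send, Done}
EF ((lock | ~halt) & (req | lock)): least fixpoint, start Z0 = {Crit, Send, Done}, add states with some successor in Z. Z1 = {Busy, Crit, Send, Done}; Z2 = {Busy, Reset, Crit, Send, Done}; fixed.
Sat(EF ((lock | ~halt) & (req | lock))) = {Busy, Reset, Crit, Send, Done}
|Sat(EF ((lock | ~halt) & (req | lock)))| = |{Busy, Reset, Crit, Send, Done}| = 5.

5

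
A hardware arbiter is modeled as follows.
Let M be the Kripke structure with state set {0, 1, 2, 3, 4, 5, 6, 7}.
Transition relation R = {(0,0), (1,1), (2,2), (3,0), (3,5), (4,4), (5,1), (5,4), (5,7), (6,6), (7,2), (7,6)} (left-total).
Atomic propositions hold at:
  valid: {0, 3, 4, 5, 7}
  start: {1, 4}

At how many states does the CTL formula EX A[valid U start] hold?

3

A[valid U start]: least fixpoint, start Z0 = Sat(start) = {1, 4}, add states in Sat(valid) with every successor in Z. Already a fixed point.
Sat(A[valid U start]) = {1, 4}
Sat(EX A[valid U start]) = {s : some successor in {1, 4}} = {1, 4, 5}
|Sat(EX A[valid U start])| = |{1, 4, 5}| = 3.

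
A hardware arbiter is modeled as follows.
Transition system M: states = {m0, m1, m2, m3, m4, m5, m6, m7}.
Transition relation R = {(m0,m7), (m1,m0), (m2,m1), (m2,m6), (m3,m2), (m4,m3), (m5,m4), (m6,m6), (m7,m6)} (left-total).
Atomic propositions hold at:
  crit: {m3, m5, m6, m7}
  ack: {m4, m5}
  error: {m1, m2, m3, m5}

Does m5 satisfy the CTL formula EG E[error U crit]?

E[error U crit]: least fixpoint, start Z0 = Sat(crit) = {m3, m5, m6, m7}, add states in Sat(error) with some successor in Z. Z1 = {m2, m3, m5, m6, m7}; fixed.
Sat(E[error U crit]) = {m2, m3, m5, m6, m7}
EG E[error U crit]: greatest fixpoint, start Z0 = {m2, m3, m5, m6, m7}, keep only states in Sat with some successor in Z. Z1 = {m2, m3, m6, m7}; fixed.
Sat(EG E[error U crit]) = {m2, m3, m6, m7}
m5 ∉ Sat(EG E[error U crit]) = {m2, m3, m6, m7}, so the formula does not hold at m5.

No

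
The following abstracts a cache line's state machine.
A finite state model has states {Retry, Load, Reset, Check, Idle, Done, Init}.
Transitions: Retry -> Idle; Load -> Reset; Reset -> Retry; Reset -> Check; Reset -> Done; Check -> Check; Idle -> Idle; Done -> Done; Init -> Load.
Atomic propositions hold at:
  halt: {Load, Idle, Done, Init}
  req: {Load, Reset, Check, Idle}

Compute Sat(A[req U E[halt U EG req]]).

{Load, Reset, Check, Idle, Init}

EG req: greatest fixpoint, start Z0 = {Load, Reset, Check, Idle}, keep only states in Sat with some successor in Z. Already a fixed point.
Sat(EG req) = {Load, Reset, Check, Idle}
E[halt U EG req]: least fixpoint, start Z0 = Sat(EG req) = {Load, Reset, Check, Idle}, add states in Sat(halt) with some successor in Z. Z1 = {Load, Reset, Check, Idle, Init}; fixed.
Sat(E[halt U EG req]) = {Load, Reset, Check, Idle, Init}
A[req U E[halt U EG req]]: least fixpoint, start Z0 = Sat(E[halt U EG req]) = {Load, Reset, Check, Idle, Init}, add states in Sat(req) with every successor in Z. Already a fixed point.
Sat(A[req U E[halt U EG req]]) = {Load, Reset, Check, Idle, Init}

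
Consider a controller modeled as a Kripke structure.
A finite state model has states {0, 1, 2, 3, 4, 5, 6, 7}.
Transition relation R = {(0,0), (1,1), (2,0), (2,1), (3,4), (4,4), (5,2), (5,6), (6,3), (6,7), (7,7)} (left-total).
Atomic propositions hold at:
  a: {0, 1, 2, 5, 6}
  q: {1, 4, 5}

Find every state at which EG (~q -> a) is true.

{0, 1, 2, 4, 5}

Sat(~q) = {0, 2, 3, 6, 7}
Sat(~q -> a) = {0, 1, 2, 4, 5, 6}
EG (~q -> a): greatest fixpoint, start Z0 = {0, 1, 2, 4, 5, 6}, keep only states in Sat with some successor in Z. Z1 = {0, 1, 2, 4, 5}; fixed.
Sat(EG (~q -> a)) = {0, 1, 2, 4, 5}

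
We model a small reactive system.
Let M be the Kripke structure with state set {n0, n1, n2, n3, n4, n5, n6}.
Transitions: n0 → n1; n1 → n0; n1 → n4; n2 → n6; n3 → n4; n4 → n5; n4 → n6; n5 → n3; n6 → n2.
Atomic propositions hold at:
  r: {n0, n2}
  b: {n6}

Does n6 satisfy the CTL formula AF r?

Yes

AF r: least fixpoint, start Z0 = {n0, n2}, add states with every successor in Z. Z1 = {n0, n2, n6}; fixed.
Sat(AF r) = {n0, n2, n6}
n6 ∈ Sat(AF r) = {n0, n2, n6}, so the formula holds at n6.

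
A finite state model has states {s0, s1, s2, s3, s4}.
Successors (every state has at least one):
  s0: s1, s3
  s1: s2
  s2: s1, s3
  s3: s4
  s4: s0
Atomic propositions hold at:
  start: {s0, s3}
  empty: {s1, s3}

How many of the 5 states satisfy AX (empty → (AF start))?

AF start: least fixpoint, start Z0 = {s0, s3}, add states with every successor in Z. Z1 = {s0, s3, s4}; fixed.
Sat(AF start) = {s0, s3, s4}
Sat(empty → (AF start)) = {s0, s2, s3, s4}
Sat(AX (empty → (AF start))) = {s : every successor in {s0, s2, s3, s4}} = {s1, s3, s4}
|Sat(AX (empty → (AF start)))| = |{s1, s3, s4}| = 3.

3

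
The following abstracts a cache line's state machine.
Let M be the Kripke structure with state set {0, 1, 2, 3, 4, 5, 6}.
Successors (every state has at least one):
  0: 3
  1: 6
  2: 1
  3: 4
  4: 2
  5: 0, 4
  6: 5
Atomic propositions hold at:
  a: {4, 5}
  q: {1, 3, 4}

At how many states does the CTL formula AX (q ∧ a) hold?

Sat(q ∧ a) = {4}
Sat(AX (q ∧ a)) = {s : every successor in {4}} = {3}
|Sat(AX (q ∧ a))| = |{3}| = 1.

1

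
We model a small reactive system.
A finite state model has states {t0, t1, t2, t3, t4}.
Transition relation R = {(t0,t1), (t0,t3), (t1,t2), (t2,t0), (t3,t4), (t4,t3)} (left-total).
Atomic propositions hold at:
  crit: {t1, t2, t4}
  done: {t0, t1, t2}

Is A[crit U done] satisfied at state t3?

A[crit U done]: least fixpoint, start Z0 = Sat(done) = {t0, t1, t2}, add states in Sat(crit) with every successor in Z. Already a fixed point.
Sat(A[crit U done]) = {t0, t1, t2}
t3 ∉ Sat(A[crit U done]) = {t0, t1, t2}, so the formula does not hold at t3.

No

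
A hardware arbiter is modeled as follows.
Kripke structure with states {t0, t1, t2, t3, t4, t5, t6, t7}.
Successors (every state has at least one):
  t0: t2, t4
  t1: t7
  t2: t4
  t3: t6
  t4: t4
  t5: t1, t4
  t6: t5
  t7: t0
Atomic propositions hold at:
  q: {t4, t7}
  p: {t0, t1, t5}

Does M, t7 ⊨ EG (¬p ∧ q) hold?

No

Sat(¬p) = {t2, t3, t4, t6, t7}
Sat(¬p ∧ q) = {t4, t7}
EG (¬p ∧ q): greatest fixpoint, start Z0 = {t4, t7}, keep only states in Sat with some successor in Z. Z1 = {t4}; fixed.
Sat(EG (¬p ∧ q)) = {t4}
t7 ∉ Sat(EG (¬p ∧ q)) = {t4}, so the formula does not hold at t7.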